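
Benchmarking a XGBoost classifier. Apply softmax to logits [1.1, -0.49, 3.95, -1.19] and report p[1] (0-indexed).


Exponentials: e^1.1=3.0042, e^-0.49=0.6126, e^3.95=51.9354, e^-1.19=0.3042
Sum = 55.8564
Softmax = [0.0538, 0.011, 0.9298, 0.0054]
p[1] = 0.6126/55.8564 = 0.011

0.011


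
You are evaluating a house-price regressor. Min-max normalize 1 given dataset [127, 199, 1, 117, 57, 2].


min=1, max=199
(1-1)/(199-1) = 0/198 = 0.0

0.0


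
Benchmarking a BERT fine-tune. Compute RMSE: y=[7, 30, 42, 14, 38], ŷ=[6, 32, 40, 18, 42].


MSE = 41/5 = 8.2
RMSE = √(41/5) = 2.8636

2.8636


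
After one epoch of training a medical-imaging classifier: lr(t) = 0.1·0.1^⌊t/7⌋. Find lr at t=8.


n_drops = ⌊8/7⌋ = 1
lr = 0.1·0.1^1 = 0.1·0.1 = 0.01

0.01


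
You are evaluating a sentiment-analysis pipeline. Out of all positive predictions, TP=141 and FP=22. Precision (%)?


Precision = TP/(TP+FP)
= 141/(141+22)
= 141/163 = 86.5%

86.5%


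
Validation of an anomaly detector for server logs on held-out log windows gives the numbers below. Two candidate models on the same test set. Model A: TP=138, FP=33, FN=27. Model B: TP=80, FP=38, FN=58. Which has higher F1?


Model A: P=138/171=0.807, R=138/165=0.8364, F1=2PR/(P+R)=2TP/(2TP+FP+FN)=276/336=0.8214
Model B: P=80/118=0.678, R=80/138=0.5797, F1=2PR/(P+R)=2TP/(2TP+FP+FN)=160/256=0.625
0.8214 > 0.625 → Model A

Model A


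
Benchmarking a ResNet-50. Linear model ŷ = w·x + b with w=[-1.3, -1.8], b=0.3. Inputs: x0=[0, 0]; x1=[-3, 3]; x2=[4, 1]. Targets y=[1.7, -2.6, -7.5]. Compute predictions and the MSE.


ŷ0 = (-1.3)·(0) + (-1.8)·(0) + 0.3 = 0.3
ŷ1 = (-1.3)·(-3) + (-1.8)·(3) + 0.3 = -1.2
ŷ2 = (-1.3)·(4) + (-1.8)·(1) + 0.3 = -6.7
errors² = [1.96, 1.96, 0.64]
MSE = 4.5600/3 = 1.52

1.52


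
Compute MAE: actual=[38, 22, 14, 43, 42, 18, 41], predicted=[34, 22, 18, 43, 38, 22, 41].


Absolute errors: |38-34|=4, |22-22|=0, |14-18|=4, |43-43|=0, |42-38|=4, |18-22|=4, |41-41|=0
Sum = 16
MAE = 16/7 = 16/7

16/7


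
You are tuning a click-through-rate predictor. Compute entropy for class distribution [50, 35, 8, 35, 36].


Probabilities: [50/164, 35/164, 8/164, 35/164, 36/164] ≈ [0.3049, 0.2134, 0.0488, 0.2134, 0.2195]
H = -((50/164)·log₂(50/164) + (35/164)·log₂(35/164) + (8/164)·log₂(8/164) + (35/164)·log₂(35/164) + (36/164)·log₂(36/164))
  = 2.1663 bits

2.1663 bits


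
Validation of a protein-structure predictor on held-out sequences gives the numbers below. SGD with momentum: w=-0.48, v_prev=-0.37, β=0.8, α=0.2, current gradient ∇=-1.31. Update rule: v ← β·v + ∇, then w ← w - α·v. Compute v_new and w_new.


v_new = 0.8·-0.37 - 1.31 = -0.296 - 1.31 = -1.606
w_new = -0.48 - 0.2·-1.606 = -0.48 + 0.3212 = -0.1588

v_new=-1.606, w_new=-0.1588


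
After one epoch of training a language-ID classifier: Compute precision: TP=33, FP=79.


Precision = TP/(TP+FP)
= 33/(33+79)
= 33/112 = 29.46%

29.46%


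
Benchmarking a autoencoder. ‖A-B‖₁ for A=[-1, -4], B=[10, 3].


d = |-1-10| + |-4-3|
  = 11 + 7
  = 18

18


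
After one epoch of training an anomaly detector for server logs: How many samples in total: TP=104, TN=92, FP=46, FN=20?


Total = TP + TN + FP + FN
= 104 + 92 + 46 + 20
= 262
(Predicted positive: 150, predicted negative: 112)

262


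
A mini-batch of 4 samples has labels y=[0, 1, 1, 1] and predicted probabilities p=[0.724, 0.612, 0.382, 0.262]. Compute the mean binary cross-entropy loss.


L[0] = -ln(1-0.724) = -ln(0.276) = 1.2874
L[1] = -ln(0.612) = 0.491
L[2] = -ln(0.382) = 0.9623
L[3] = -ln(0.262) = 1.3394
mean = (1.2874 + 0.491 + 0.9623 + 1.3394)/4 = 1.02

1.02


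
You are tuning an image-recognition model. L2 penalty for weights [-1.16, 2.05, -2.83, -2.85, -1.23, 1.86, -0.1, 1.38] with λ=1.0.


‖w‖₂² = (-1.16)² + (2.05)² + (-2.83)² + (-2.85)² + (-1.23)² + (1.86)² + (-0.1)² + (1.38)²
     = 1.3456 + 4.2025 + 8.0089 + 8.1225 + 1.5129 + 3.4596 + 0.01 + 1.9044
     = 28.5664
λ·‖w‖₂² = 1.0·28.5664 = 28.5664

28.5664


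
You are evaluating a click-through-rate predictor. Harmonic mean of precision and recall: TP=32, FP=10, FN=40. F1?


Precision = 32/42 = 0.7619
Recall = 32/72 = 0.4444
F1 = 2·P·R/(P+R) = 2·TP/(2·TP+FP+FN) = 64/(64+10+40) = 64/114 = 0.5614

0.5614


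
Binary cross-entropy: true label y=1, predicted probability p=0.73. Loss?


BCE = -[y·ln(p) + (1-y)·ln(1-p)]
= -1·ln(0.73) - 0
= -ln(0.73) = 0.3147

0.3147


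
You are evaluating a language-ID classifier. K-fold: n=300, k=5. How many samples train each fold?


Fold size = 300/5 = 60
Training per fold = 300 - 60 = 240

240


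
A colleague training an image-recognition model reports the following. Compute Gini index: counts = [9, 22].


Probabilities: [9/31, 22/31] ≈ [0.2903, 0.7097]
Σpᵢ² = (81 + 484)/31² = 565/961
Gini = 1 - Σpᵢ² = 1 - 565/961 = 0.4121

0.4121


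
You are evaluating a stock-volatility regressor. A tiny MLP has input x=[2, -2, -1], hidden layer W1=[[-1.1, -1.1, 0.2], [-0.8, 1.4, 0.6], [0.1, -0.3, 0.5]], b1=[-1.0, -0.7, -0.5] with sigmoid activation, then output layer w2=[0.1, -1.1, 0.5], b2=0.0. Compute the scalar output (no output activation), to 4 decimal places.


z1[0] = (-1.1)·(2) + (-1.1)·(-2) + (0.2)·(-1) - 1.0 = -1.2
z1[1] = (-0.8)·(2) + (1.4)·(-2) + (0.6)·(-1) - 0.7 = -5.7
z1[2] = (0.1)·(2) + (-0.3)·(-2) + (0.5)·(-1) - 0.5 = -0.2
h = sigmoid(z1) = [0.2315, 0.0033, 0.4502]
output = (0.1)·(0.2315) + (-1.1)·(0.0033) + (0.5)·(0.4502) + 0.0 = 0.2446

0.2446


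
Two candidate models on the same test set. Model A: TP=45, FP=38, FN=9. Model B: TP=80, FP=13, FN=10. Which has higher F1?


Model A: P=45/83=0.5422, R=45/54=0.8333, F1=2PR/(P+R)=2TP/(2TP+FP+FN)=90/137=0.6569
Model B: P=80/93=0.8602, R=80/90=0.8889, F1=2PR/(P+R)=2TP/(2TP+FP+FN)=160/183=0.8743
0.6569 < 0.8743 → Model B

Model B


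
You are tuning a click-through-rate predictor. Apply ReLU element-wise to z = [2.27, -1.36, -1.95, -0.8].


ReLU(2.27) = max(0, 2.27) = 2.27
ReLU(-1.36) = max(0, -1.36) = 0.0
ReLU(-1.95) = max(0, -1.95) = 0.0
ReLU(-0.8) = max(0, -0.8) = 0.0
result = [2.27, 0.0, 0.0, 0.0]

[2.27, 0.0, 0.0, 0.0]


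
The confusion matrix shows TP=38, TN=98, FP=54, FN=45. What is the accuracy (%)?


Accuracy = (TP+TN)/(TP+TN+FP+FN)
= (38+98)/(235)
= 136/235 = 57.87%

57.87%


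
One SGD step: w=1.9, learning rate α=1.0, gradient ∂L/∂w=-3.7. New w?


w_new = w - α·∇
= 1.9 - 1.0·-3.7
= 1.9 + 3.7
= 5.6

5.6


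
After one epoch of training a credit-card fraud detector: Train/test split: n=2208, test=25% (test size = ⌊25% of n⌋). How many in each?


Test = ⌊2208·25/100⌋ = 552
Train = 2208 - 552 = 1656

Train: 1656, Test: 552


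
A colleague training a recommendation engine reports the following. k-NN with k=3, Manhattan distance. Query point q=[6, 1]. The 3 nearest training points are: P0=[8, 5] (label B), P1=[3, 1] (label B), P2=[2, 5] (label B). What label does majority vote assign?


d(q,P0) = 6  (label B)
d(q,P1) = 3  (label B)
d(q,P2) = 8  (label B)
Votes: A=0, B=3
Majority → B

B


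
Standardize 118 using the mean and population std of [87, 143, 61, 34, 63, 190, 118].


μ = 99.4286, σ = 50.2646
z = (118 - 99.4286)/50.2646 = 0.3695

0.3695


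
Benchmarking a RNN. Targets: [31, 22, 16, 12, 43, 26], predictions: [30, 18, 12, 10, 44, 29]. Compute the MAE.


Absolute errors: |31-30|=1, |22-18|=4, |16-12|=4, |12-10|=2, |43-44|=1, |26-29|=3
Sum = 15
MAE = 15/6 = 5/2

5/2


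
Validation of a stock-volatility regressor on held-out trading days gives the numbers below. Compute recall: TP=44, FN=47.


Recall = TP/(TP+FN)
= 44/(44+47)
= 44/91 = 48.35%

48.35%


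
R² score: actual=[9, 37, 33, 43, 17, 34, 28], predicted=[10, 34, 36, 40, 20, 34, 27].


ȳ = 28.7143
SS_res = Σ(y-ŷ)² = 38
SS_tot = Σ(y-ȳ)² = 845.43
R² = 1 - SS_res/SS_tot = 1 - 0.0449 = 0.9551

0.9551


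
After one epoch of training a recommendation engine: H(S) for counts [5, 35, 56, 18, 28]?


Probabilities: [5/142, 35/142, 56/142, 18/142, 28/142] ≈ [0.0352, 0.2465, 0.3944, 0.1268, 0.1972]
H = -((5/142)·log₂(5/142) + (35/142)·log₂(35/142) + (56/142)·log₂(56/142) + (18/142)·log₂(18/142) + (28/142)·log₂(28/142))
  = 2.037 bits

2.037 bits


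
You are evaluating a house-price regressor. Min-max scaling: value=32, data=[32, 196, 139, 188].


min=32, max=196
(32-32)/(196-32) = 0/164 = 0.0

0.0


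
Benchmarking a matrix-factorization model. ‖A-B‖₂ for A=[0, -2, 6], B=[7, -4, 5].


d = √((0-7)² + (-2+ 4)² + (6-5)²)
  = √(49 + 4 + 1)
  = √54 = 7.3485

7.3485


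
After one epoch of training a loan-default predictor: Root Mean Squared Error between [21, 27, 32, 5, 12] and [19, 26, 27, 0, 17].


MSE = 80/5 = 16
RMSE = √(80/5) = 4.0

4.0


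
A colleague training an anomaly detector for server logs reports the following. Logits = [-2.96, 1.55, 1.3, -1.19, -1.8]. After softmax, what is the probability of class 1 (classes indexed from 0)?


Exponentials: e^-2.96=0.0518, e^1.55=4.7115, e^1.3=3.6693, e^-1.19=0.3042, e^-1.8=0.1653
Sum = 8.9021
Softmax = [0.0058, 0.5293, 0.4122, 0.0342, 0.0186]
p[1] = 4.7115/8.9021 = 0.5293

0.5293


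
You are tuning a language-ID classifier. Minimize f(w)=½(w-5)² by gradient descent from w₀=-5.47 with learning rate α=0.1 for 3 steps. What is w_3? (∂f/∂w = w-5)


step 1: grad = -5.47-5 = -10.47; w = -5.47 - 0.1·(-10.47) = -4.423
step 2: grad = -4.423-5 = -9.423; w = -4.423 - 0.1·(-9.423) = -3.4807
step 3: grad = -3.4807-5 = -8.4807; w = -3.4807 - 0.1·(-8.4807) = -2.63263

-2.63263


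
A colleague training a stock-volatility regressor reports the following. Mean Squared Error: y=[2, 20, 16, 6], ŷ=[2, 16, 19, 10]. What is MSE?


Squared errors: (2-2)²=0, (20-16)²=16, (16-19)²=9, (6-10)²=16
Sum = 41
MSE = 41/4 = 41/4

41/4


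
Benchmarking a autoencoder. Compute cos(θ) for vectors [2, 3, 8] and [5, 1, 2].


A·B = 2·5 + 3·1 + 8·2 = 29
‖A‖ = √77 = 8.775, ‖B‖ = √30 = 5.4772
cos = 29/(√77·√30) = 29/√2310 = 0.6034

0.6034


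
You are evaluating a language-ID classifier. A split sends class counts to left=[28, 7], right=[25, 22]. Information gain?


Parent = [53, 29], H_parent = 0.9373
H_left = 0.7219 (n=35), H_right = 0.9971 (n=47)
H_children = (35/82)·0.7219 + (47/82)·0.9971 = 0.8796
IG = 0.9373 - 0.8796 = 0.0577

0.0577


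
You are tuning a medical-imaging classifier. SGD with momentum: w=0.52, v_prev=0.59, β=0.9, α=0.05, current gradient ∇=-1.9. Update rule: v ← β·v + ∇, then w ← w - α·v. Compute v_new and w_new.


v_new = 0.9·0.59 - 1.9 = 0.531 - 1.9 = -1.369
w_new = 0.52 - 0.05·-1.369 = 0.52 + 0.06845 = 0.58845

v_new=-1.369, w_new=0.58845


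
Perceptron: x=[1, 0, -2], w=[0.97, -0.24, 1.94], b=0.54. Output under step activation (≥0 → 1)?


z = (1)·(0.97) + (0)·(-0.24) + (-2)·(1.94) + 0.54
  = -2.37
step(z) = 0 (z<0)

0


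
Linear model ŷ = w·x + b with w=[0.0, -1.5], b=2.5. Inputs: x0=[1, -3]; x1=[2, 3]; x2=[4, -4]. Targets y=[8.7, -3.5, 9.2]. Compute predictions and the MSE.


ŷ0 = (0.0)·(1) + (-1.5)·(-3) + 2.5 = 7.0
ŷ1 = (0.0)·(2) + (-1.5)·(3) + 2.5 = -2.0
ŷ2 = (0.0)·(4) + (-1.5)·(-4) + 2.5 = 8.5
errors² = [2.89, 2.25, 0.49]
MSE = 5.6300/3 = 1.8767

1.8767


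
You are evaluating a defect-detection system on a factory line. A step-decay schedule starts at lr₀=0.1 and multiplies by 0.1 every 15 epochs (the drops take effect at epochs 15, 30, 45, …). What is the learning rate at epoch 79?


n_drops = ⌊79/15⌋ = 5
lr = 0.1·0.1^5 = 0.1·0.00001 = 0.000001

0.000001


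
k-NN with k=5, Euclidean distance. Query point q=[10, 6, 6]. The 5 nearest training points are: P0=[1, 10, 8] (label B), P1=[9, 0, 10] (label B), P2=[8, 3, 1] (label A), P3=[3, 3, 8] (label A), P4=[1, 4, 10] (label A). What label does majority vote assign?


d(q,P0) = 10.0499  (label B)
d(q,P1) = 7.2801  (label B)
d(q,P2) = 6.1644  (label A)
d(q,P3) = 7.874  (label A)
d(q,P4) = 10.0499  (label A)
Votes: A=3, B=2
Majority → A

A


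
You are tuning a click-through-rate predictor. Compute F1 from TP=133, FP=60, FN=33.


Precision = 133/193 = 0.6891
Recall = 133/166 = 0.8012
F1 = 2·P·R/(P+R) = 2·TP/(2·TP+FP+FN) = 266/(266+60+33) = 266/359 = 0.7409

0.7409


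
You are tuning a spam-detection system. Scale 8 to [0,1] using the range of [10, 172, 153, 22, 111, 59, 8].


min=8, max=172
(8-8)/(172-8) = 0/164 = 0.0

0.0


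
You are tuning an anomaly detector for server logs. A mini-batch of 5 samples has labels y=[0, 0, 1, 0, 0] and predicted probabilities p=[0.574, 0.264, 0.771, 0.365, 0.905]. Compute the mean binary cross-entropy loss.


L[0] = -ln(1-0.574) = -ln(0.426) = 0.8533
L[1] = -ln(1-0.264) = -ln(0.736) = 0.3065
L[2] = -ln(0.771) = 0.2601
L[3] = -ln(1-0.365) = -ln(0.635) = 0.4541
L[4] = -ln(1-0.905) = -ln(0.095) = 2.3539
mean = (0.8533 + 0.3065 + 0.2601 + 0.4541 + 2.3539)/5 = 0.8456

0.8456


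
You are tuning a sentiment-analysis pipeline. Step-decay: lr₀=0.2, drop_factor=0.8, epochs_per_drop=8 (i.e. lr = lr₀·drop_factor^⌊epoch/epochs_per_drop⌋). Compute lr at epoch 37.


n_drops = ⌊37/8⌋ = 4
lr = 0.2·0.8^4 = 0.2·0.4096 = 0.08192

0.08192


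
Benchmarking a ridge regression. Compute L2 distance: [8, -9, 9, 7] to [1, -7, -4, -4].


d = √((8-1)² + (-9+ 7)² + (9+ 4)² + (7+ 4)²)
  = √(49 + 4 + 169 + 121)
  = √343 = 18.5203

18.5203


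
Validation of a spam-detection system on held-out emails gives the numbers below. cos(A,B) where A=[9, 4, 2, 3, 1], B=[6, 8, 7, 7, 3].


A·B = 9·6 + 4·8 + 2·7 + 3·7 + 1·3 = 124
‖A‖ = √111 = 10.5357, ‖B‖ = √207 = 14.3875
cos = 124/(√111·√207) = 124/√22977 = 0.818

0.818


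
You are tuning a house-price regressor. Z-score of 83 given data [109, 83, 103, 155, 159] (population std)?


μ = 121.8, σ = 30.0293
z = (83 - 121.8)/30.0293 = -1.2921

-1.2921


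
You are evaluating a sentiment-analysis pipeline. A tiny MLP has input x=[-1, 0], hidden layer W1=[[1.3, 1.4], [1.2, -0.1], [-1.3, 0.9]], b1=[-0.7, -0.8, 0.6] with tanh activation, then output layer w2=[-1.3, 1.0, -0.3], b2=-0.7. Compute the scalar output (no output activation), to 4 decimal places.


z1[0] = (1.3)·(-1) + (1.4)·(0) - 0.7 = -2.0
z1[1] = (1.2)·(-1) + (-0.1)·(0) - 0.8 = -2.0
z1[2] = (-1.3)·(-1) + (0.9)·(0) + 0.6 = 1.9
h = tanh(z1) = [-0.964, -0.964, 0.9562]
output = (-1.3)·(-0.964) + (1.0)·(-0.964) + (-0.3)·(0.9562) - 0.7 = -0.6977

-0.6977


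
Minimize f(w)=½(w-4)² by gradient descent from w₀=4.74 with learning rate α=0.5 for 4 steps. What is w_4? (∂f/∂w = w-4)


step 1: grad = 4.74-4 = 0.74; w = 4.74 - 0.5·(0.74) = 4.37
step 2: grad = 4.37-4 = 0.37; w = 4.37 - 0.5·(0.37) = 4.185
step 3: grad = 4.185-4 = 0.185; w = 4.185 - 0.5·(0.185) = 4.0925
step 4: grad = 4.0925-4 = 0.0925; w = 4.0925 - 0.5·(0.0925) = 4.04625

4.04625


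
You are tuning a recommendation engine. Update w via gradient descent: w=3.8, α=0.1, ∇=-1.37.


w_new = w - α·∇
= 3.8 - 0.1·-1.37
= 3.8 + 0.137
= 3.937

3.937


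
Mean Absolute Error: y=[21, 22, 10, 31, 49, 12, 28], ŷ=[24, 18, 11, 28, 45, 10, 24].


Absolute errors: |21-24|=3, |22-18|=4, |10-11|=1, |31-28|=3, |49-45|=4, |12-10|=2, |28-24|=4
Sum = 21
MAE = 21/7 = 3

3


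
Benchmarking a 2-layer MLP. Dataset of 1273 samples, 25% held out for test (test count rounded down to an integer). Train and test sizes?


Test = ⌊1273·25/100⌋ = 318
Train = 1273 - 318 = 955

Train: 955, Test: 318


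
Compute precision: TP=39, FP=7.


Precision = TP/(TP+FP)
= 39/(39+7)
= 39/46 = 84.78%

84.78%


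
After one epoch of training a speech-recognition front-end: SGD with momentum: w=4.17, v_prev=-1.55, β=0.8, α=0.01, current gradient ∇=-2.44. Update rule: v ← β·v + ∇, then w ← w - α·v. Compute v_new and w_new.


v_new = 0.8·-1.55 - 2.44 = -1.24 - 2.44 = -3.68
w_new = 4.17 - 0.01·-3.68 = 4.17 + 0.0368 = 4.2068

v_new=-3.68, w_new=4.2068


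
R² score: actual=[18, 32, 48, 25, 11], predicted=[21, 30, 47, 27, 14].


ȳ = 26.8
SS_res = Σ(y-ŷ)² = 27
SS_tot = Σ(y-ȳ)² = 806.8
R² = 1 - SS_res/SS_tot = 1 - 0.0335 = 0.9665

0.9665


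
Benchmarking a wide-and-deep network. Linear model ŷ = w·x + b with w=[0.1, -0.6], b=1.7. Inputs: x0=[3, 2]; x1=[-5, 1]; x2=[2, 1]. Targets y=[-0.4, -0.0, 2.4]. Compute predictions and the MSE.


ŷ0 = (0.1)·(3) + (-0.6)·(2) + 1.7 = 0.8
ŷ1 = (0.1)·(-5) + (-0.6)·(1) + 1.7 = 0.6
ŷ2 = (0.1)·(2) + (-0.6)·(1) + 1.7 = 1.3
errors² = [1.44, 0.36, 1.21]
MSE = 3.0100/3 = 1.0033

1.0033


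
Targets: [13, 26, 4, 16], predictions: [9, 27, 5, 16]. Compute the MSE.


Squared errors: (13-9)²=16, (26-27)²=1, (4-5)²=1, (16-16)²=0
Sum = 18
MSE = 18/4 = 9/2

9/2


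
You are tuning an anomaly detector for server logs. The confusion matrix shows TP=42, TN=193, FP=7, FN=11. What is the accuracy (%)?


Accuracy = (TP+TN)/(TP+TN+FP+FN)
= (42+193)/(253)
= 235/253 = 92.89%

92.89%


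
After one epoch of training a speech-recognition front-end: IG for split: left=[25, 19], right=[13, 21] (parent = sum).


Parent = [38, 40], H_parent = 0.9995
H_left = 0.9865 (n=44), H_right = 0.9597 (n=34)
H_children = (44/78)·0.9865 + (34/78)·0.9597 = 0.9748
IG = 0.9995 - 0.9748 = 0.0247

0.0247


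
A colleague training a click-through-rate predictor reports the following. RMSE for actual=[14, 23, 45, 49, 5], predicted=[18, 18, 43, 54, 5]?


MSE = 70/5 = 14
RMSE = √(70/5) = 3.7417

3.7417


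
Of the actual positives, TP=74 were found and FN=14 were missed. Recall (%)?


Recall = TP/(TP+FN)
= 74/(74+14)
= 74/88 = 84.09%

84.09%


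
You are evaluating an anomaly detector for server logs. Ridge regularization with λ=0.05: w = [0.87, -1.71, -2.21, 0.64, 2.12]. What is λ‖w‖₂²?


‖w‖₂² = (0.87)² + (-1.71)² + (-2.21)² + (0.64)² + (2.12)²
     = 0.7569 + 2.9241 + 4.8841 + 0.4096 + 4.4944
     = 13.4691
λ·‖w‖₂² = 0.05·13.4691 = 0.673455

0.673455


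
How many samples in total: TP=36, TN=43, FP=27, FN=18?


Total = TP + TN + FP + FN
= 36 + 43 + 27 + 18
= 124
(Predicted positive: 63, predicted negative: 61)

124


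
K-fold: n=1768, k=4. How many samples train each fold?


Fold size = 1768/4 = 442
Training per fold = 1768 - 442 = 1326

1326


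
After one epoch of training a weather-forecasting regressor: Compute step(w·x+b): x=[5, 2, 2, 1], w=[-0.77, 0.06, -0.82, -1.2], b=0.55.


z = (5)·(-0.77) + (2)·(0.06) + (2)·(-0.82) + (1)·(-1.2) + 0.55
  = -6.02
step(z) = 0 (z<0)

0


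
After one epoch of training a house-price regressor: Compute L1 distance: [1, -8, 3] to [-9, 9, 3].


d = |1+ 9| + |-8-9| + |3-3|
  = 10 + 17 + 0
  = 27

27


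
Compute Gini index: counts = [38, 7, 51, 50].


Probabilities: [38/146, 7/146, 51/146, 50/146] ≈ [0.2603, 0.0479, 0.3493, 0.3425]
Σpᵢ² = (1444 + 49 + 2601 + 2500)/146² = 6594/21316
Gini = 1 - Σpᵢ² = 1 - 6594/21316 = 0.6907

0.6907


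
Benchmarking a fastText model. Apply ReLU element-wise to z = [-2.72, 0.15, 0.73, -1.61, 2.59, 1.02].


ReLU(-2.72) = max(0, -2.72) = 0.0
ReLU(0.15) = max(0, 0.15) = 0.15
ReLU(0.73) = max(0, 0.73) = 0.73
ReLU(-1.61) = max(0, -1.61) = 0.0
ReLU(2.59) = max(0, 2.59) = 2.59
ReLU(1.02) = max(0, 1.02) = 1.02
result = [0.0, 0.15, 0.73, 0.0, 2.59, 1.02]

[0.0, 0.15, 0.73, 0.0, 2.59, 1.02]


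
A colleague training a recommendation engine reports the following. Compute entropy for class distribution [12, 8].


Probabilities: [12/20, 8/20] ≈ [0.6, 0.4]
H = -((12/20)·log₂(12/20) + (8/20)·log₂(8/20))
  = 0.971 bits

0.971 bits


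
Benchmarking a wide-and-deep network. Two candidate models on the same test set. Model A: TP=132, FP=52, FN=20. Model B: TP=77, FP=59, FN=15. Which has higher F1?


Model A: P=132/184=0.7174, R=132/152=0.8684, F1=2PR/(P+R)=2TP/(2TP+FP+FN)=264/336=0.7857
Model B: P=77/136=0.5662, R=77/92=0.837, F1=2PR/(P+R)=2TP/(2TP+FP+FN)=154/228=0.6754
0.7857 > 0.6754 → Model A

Model A


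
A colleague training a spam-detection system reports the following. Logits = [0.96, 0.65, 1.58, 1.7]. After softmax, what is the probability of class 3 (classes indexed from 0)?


Exponentials: e^0.96=2.6117, e^0.65=1.9155, e^1.58=4.855, e^1.7=5.4739
Sum = 14.8561
Softmax = [0.1758, 0.1289, 0.3268, 0.3685]
p[3] = 5.4739/14.8561 = 0.3685

0.3685


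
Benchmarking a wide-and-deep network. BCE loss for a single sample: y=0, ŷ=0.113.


BCE = -[y·ln(p) + (1-y)·ln(1-p)]
= -0 - 1·ln(1-0.113)
= -ln(0.887) = 0.1199

0.1199


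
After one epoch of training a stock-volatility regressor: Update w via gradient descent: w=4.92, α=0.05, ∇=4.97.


w_new = w - α·∇
= 4.92 - 0.05·4.97
= 4.92 - 0.2485
= 4.6715

4.6715


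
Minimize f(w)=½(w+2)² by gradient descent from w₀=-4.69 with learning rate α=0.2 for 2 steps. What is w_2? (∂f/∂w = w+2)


step 1: grad = -4.69+2 = -2.69; w = -4.69 - 0.2·(-2.69) = -4.152
step 2: grad = -4.152+2 = -2.152; w = -4.152 - 0.2·(-2.152) = -3.7216

-3.7216


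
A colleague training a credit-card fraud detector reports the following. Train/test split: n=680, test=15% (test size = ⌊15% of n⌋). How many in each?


Test = ⌊680·15/100⌋ = 102
Train = 680 - 102 = 578

Train: 578, Test: 102


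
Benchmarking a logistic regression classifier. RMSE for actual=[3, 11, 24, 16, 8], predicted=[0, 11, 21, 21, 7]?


MSE = 44/5 = 8.8
RMSE = √(44/5) = 2.9665

2.9665


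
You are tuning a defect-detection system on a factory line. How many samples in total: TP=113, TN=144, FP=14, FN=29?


Total = TP + TN + FP + FN
= 113 + 144 + 14 + 29
= 300
(Predicted positive: 127, predicted negative: 173)

300


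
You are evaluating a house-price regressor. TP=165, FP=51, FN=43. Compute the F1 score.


Precision = 165/216 = 0.7639
Recall = 165/208 = 0.7933
F1 = 2·P·R/(P+R) = 2·TP/(2·TP+FP+FN) = 330/(330+51+43) = 330/424 = 0.7783

0.7783


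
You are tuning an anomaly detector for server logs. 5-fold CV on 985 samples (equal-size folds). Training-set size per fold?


Fold size = 985/5 = 197
Training per fold = 985 - 197 = 788

788


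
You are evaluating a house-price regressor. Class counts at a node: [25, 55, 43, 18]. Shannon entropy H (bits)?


Probabilities: [25/141, 55/141, 43/141, 18/141] ≈ [0.1773, 0.3901, 0.305, 0.1277]
H = -((25/141)·log₂(25/141) + (55/141)·log₂(55/141) + (43/141)·log₂(43/141) + (18/141)·log₂(18/141))
  = 1.8739 bits

1.8739 bits


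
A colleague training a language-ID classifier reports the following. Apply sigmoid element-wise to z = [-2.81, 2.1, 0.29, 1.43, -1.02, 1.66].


σ(-2.81) = 1/(1+e^2.81) = 0.0568
σ(2.1) = 1/(1+e^-2.1) = 0.8909
σ(0.29) = 1/(1+e^-0.29) = 0.572
σ(1.43) = 1/(1+e^-1.43) = 0.8069
σ(-1.02) = 1/(1+e^1.02) = 0.265
σ(1.66) = 1/(1+e^-1.66) = 0.8402
result = [0.0568, 0.8909, 0.572, 0.8069, 0.265, 0.8402]

[0.0568, 0.8909, 0.572, 0.8069, 0.265, 0.8402]


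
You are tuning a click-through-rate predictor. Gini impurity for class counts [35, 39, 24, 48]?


Probabilities: [35/146, 39/146, 24/146, 48/146] ≈ [0.2397, 0.2671, 0.1644, 0.3288]
Σpᵢ² = (1225 + 1521 + 576 + 2304)/146² = 5626/21316
Gini = 1 - Σpᵢ² = 1 - 5626/21316 = 0.7361

0.7361


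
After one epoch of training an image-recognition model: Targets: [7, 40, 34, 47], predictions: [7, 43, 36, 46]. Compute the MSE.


Squared errors: (7-7)²=0, (40-43)²=9, (34-36)²=4, (47-46)²=1
Sum = 14
MSE = 14/4 = 7/2

7/2


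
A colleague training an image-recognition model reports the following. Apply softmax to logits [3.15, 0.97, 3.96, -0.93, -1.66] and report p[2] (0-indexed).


Exponentials: e^3.15=23.3361, e^0.97=2.6379, e^3.96=52.4573, e^-0.93=0.3946, e^-1.66=0.1901
Sum = 79.016
Softmax = [0.2953, 0.0334, 0.6639, 0.005, 0.0024]
p[2] = 52.4573/79.016 = 0.6639

0.6639


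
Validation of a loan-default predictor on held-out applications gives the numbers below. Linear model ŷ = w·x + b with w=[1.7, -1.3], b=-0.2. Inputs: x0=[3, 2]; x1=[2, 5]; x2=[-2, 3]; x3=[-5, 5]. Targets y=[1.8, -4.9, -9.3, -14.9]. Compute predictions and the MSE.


ŷ0 = (1.7)·(3) + (-1.3)·(2) - 0.2 = 2.3
ŷ1 = (1.7)·(2) + (-1.3)·(5) - 0.2 = -3.3
ŷ2 = (1.7)·(-2) + (-1.3)·(3) - 0.2 = -7.5
ŷ3 = (1.7)·(-5) + (-1.3)·(5) - 0.2 = -15.2
errors² = [0.25, 2.56, 3.24, 0.09]
MSE = 6.1400/4 = 1.535

1.535


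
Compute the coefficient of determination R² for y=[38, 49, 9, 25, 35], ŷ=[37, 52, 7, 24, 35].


ȳ = 31.2
SS_res = Σ(y-ŷ)² = 15
SS_tot = Σ(y-ȳ)² = 908.8
R² = 1 - SS_res/SS_tot = 1 - 0.0165 = 0.9835

0.9835


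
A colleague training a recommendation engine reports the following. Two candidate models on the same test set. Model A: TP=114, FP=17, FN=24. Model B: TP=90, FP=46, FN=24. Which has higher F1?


Model A: P=114/131=0.8702, R=114/138=0.8261, F1=2PR/(P+R)=2TP/(2TP+FP+FN)=228/269=0.8476
Model B: P=90/136=0.6618, R=90/114=0.7895, F1=2PR/(P+R)=2TP/(2TP+FP+FN)=180/250=0.72
0.8476 > 0.72 → Model A

Model A


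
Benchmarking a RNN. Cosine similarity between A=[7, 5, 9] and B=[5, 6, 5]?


A·B = 7·5 + 5·6 + 9·5 = 110
‖A‖ = √155 = 12.4499, ‖B‖ = √86 = 9.2736
cos = 110/(√155·√86) = 110/√13330 = 0.9527

0.9527


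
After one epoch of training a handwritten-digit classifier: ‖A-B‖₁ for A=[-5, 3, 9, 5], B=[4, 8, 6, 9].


d = |-5-4| + |3-8| + |9-6| + |5-9|
  = 9 + 5 + 3 + 4
  = 21

21


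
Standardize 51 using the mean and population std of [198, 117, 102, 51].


μ = 117, σ = 52.7778
z = (51 - 117)/52.7778 = -1.2505

-1.2505


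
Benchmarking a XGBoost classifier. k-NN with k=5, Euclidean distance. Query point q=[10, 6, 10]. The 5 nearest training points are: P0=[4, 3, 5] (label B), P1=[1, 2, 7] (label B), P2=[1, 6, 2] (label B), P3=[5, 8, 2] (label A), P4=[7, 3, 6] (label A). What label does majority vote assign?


d(q,P0) = 8.3666  (label B)
d(q,P1) = 10.2956  (label B)
d(q,P2) = 12.0416  (label B)
d(q,P3) = 9.6437  (label A)
d(q,P4) = 5.831  (label A)
Votes: A=2, B=3
Majority → B

B


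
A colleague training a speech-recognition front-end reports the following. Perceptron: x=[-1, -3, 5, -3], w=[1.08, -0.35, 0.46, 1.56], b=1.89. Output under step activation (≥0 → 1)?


z = (-1)·(1.08) + (-3)·(-0.35) + (5)·(0.46) + (-3)·(1.56) + 1.89
  = -0.52
step(z) = 0 (z<0)

0


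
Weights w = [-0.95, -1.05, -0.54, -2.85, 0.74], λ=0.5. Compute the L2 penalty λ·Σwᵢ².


‖w‖₂² = (-0.95)² + (-1.05)² + (-0.54)² + (-2.85)² + (0.74)²
     = 0.9025 + 1.1025 + 0.2916 + 8.1225 + 0.5476
     = 10.9667
λ·‖w‖₂² = 0.5·10.9667 = 5.48335

5.48335


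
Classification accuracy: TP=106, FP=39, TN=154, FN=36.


Accuracy = (TP+TN)/(TP+TN+FP+FN)
= (106+154)/(335)
= 260/335 = 77.61%

77.61%


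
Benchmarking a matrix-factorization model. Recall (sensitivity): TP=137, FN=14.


Recall = TP/(TP+FN)
= 137/(137+14)
= 137/151 = 90.73%

90.73%


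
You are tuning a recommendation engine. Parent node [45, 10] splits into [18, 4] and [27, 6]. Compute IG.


Parent = [45, 10], H_parent = 0.684
H_left = 0.684 (n=22), H_right = 0.684 (n=33)
H_children = (22/55)·0.684 + (33/55)·0.684 = 0.684
IG = 0.684 - 0.684 = 0.0

0.0


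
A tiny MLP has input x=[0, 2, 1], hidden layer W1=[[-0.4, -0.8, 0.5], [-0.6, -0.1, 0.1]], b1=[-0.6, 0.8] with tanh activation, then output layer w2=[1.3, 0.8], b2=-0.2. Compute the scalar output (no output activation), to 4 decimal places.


z1[0] = (-0.4)·(0) + (-0.8)·(2) + (0.5)·(1) - 0.6 = -1.7
z1[1] = (-0.6)·(0) + (-0.1)·(2) + (0.1)·(1) + 0.8 = 0.7
h = tanh(z1) = [-0.9354, 0.6044]
output = (1.3)·(-0.9354) + (0.8)·(0.6044) - 0.2 = -0.9325

-0.9325


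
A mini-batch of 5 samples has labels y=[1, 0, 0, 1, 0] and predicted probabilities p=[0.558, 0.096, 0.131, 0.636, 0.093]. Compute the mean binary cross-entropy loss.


L[0] = -ln(0.558) = 0.5834
L[1] = -ln(1-0.096) = -ln(0.904) = 0.1009
L[2] = -ln(1-0.131) = -ln(0.869) = 0.1404
L[3] = -ln(0.636) = 0.4526
L[4] = -ln(1-0.093) = -ln(0.907) = 0.0976
mean = (0.5834 + 0.1009 + 0.1404 + 0.4526 + 0.0976)/5 = 0.275

0.275


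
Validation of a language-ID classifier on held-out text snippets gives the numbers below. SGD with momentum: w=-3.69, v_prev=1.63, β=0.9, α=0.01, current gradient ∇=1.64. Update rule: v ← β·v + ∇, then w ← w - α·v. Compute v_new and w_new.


v_new = 0.9·1.63 + 1.64 = 1.467 + 1.64 = 3.107
w_new = -3.69 - 0.01·3.107 = -3.69 - 0.03107 = -3.72107

v_new=3.107, w_new=-3.72107


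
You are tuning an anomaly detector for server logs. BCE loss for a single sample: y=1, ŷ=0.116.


BCE = -[y·ln(p) + (1-y)·ln(1-p)]
= -1·ln(0.116) - 0
= -ln(0.116) = 2.1542

2.1542


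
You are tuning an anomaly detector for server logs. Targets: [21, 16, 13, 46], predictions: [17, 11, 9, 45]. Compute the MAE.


Absolute errors: |21-17|=4, |16-11|=5, |13-9|=4, |46-45|=1
Sum = 14
MAE = 14/4 = 7/2

7/2


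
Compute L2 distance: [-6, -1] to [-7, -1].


d = √((-6+ 7)² + (-1+ 1)²)
  = √(1 + 0)
  = √1 = 1.0

1.0


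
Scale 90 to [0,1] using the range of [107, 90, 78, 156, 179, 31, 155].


min=31, max=179
(90-31)/(179-31) = 59/148 = 0.3986

0.3986


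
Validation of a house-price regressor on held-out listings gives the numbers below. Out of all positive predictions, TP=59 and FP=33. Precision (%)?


Precision = TP/(TP+FP)
= 59/(59+33)
= 59/92 = 64.13%

64.13%


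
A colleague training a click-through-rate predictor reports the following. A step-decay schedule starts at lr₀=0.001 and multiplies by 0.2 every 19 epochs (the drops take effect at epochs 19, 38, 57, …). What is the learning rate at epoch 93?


n_drops = ⌊93/19⌋ = 4
lr = 0.001·0.2^4 = 0.001·0.0016 = 0.0000016

0.0000016


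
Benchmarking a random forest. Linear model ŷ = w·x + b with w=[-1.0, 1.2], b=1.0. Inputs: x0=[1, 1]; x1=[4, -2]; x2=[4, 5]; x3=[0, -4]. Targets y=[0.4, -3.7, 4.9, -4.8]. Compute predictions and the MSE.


ŷ0 = (-1.0)·(1) + (1.2)·(1) + 1.0 = 1.2
ŷ1 = (-1.0)·(4) + (1.2)·(-2) + 1.0 = -5.4
ŷ2 = (-1.0)·(4) + (1.2)·(5) + 1.0 = 3.0
ŷ3 = (-1.0)·(0) + (1.2)·(-4) + 1.0 = -3.8
errors² = [0.64, 2.89, 3.61, 1.0]
MSE = 8.1400/4 = 2.035

2.035


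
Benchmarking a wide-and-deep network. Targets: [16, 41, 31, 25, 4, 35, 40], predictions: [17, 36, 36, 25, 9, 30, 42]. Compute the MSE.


Squared errors: (16-17)²=1, (41-36)²=25, (31-36)²=25, (25-25)²=0, (4-9)²=25, (35-30)²=25, (40-42)²=4
Sum = 105
MSE = 105/7 = 15

15


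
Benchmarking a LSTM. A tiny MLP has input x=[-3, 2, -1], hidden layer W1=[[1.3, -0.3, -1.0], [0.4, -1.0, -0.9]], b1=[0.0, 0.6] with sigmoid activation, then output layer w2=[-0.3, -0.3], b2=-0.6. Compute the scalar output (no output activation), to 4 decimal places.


z1[0] = (1.3)·(-3) + (-0.3)·(2) + (-1.0)·(-1) + 0.0 = -3.5
z1[1] = (0.4)·(-3) + (-1.0)·(2) + (-0.9)·(-1) + 0.6 = -1.7
h = sigmoid(z1) = [0.0293, 0.1545]
output = (-0.3)·(0.0293) + (-0.3)·(0.1545) - 0.6 = -0.6551

-0.6551


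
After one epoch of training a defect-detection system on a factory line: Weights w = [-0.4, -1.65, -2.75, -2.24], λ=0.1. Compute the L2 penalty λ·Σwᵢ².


‖w‖₂² = (-0.4)² + (-1.65)² + (-2.75)² + (-2.24)²
     = 0.16 + 2.7225 + 7.5625 + 5.0176
     = 15.4626
λ·‖w‖₂² = 0.1·15.4626 = 1.54626

1.54626


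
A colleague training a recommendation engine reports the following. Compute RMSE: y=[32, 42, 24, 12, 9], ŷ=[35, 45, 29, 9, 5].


MSE = 68/5 = 13.6
RMSE = √(68/5) = 3.6878

3.6878


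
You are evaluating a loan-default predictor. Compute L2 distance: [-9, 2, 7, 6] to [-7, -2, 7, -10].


d = √((-9+ 7)² + (2+ 2)² + (7-7)² + (6+ 10)²)
  = √(4 + 16 + 0 + 256)
  = √276 = 16.6132

16.6132


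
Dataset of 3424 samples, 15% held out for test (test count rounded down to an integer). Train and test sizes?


Test = ⌊3424·15/100⌋ = 513
Train = 3424 - 513 = 2911

Train: 2911, Test: 513


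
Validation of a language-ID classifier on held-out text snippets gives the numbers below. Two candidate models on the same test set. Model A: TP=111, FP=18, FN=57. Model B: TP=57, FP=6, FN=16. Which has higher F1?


Model A: P=111/129=0.8605, R=111/168=0.6607, F1=2PR/(P+R)=2TP/(2TP+FP+FN)=222/297=0.7475
Model B: P=57/63=0.9048, R=57/73=0.7808, F1=2PR/(P+R)=2TP/(2TP+FP+FN)=114/136=0.8382
0.7475 < 0.8382 → Model B

Model B


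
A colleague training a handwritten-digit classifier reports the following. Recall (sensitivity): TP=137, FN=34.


Recall = TP/(TP+FN)
= 137/(137+34)
= 137/171 = 80.12%

80.12%


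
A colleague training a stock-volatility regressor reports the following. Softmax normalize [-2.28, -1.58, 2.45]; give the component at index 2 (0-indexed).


Exponentials: e^-2.28=0.1023, e^-1.58=0.206, e^2.45=11.5883
Sum = 11.8966
Softmax = [0.0086, 0.0173, 0.9741]
p[2] = 11.5883/11.8966 = 0.9741

0.9741


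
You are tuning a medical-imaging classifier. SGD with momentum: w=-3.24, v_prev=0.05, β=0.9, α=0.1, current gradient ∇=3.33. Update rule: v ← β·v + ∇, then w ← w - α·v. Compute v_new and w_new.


v_new = 0.9·0.05 + 3.33 = 0.045 + 3.33 = 3.375
w_new = -3.24 - 0.1·3.375 = -3.24 - 0.3375 = -3.5775

v_new=3.375, w_new=-3.5775


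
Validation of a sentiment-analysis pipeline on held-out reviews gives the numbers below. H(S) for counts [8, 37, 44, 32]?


Probabilities: [8/121, 37/121, 44/121, 32/121] ≈ [0.0661, 0.3058, 0.3636, 0.2645]
H = -((8/121)·log₂(8/121) + (37/121)·log₂(37/121) + (44/121)·log₂(44/121) + (32/121)·log₂(32/121))
  = 1.82 bits

1.82 bits


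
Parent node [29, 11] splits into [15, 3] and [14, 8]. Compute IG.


Parent = [29, 11], H_parent = 0.8485
H_left = 0.65 (n=18), H_right = 0.9457 (n=22)
H_children = (18/40)·0.65 + (22/40)·0.9457 = 0.8126
IG = 0.8485 - 0.8126 = 0.0359

0.0359


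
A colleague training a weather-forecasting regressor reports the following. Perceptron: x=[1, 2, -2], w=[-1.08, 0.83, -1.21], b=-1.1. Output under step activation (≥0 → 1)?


z = (1)·(-1.08) + (2)·(0.83) + (-2)·(-1.21) - 1.1
  = 1.9
step(z) = 1 (z≥0)

1


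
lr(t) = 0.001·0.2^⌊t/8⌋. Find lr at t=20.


n_drops = ⌊20/8⌋ = 2
lr = 0.001·0.2^2 = 0.001·0.04 = 0.00004

0.00004


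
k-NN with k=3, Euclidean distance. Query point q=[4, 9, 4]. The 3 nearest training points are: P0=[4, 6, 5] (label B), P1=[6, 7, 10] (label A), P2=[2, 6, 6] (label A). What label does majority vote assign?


d(q,P0) = 3.1623  (label B)
d(q,P1) = 6.6332  (label A)
d(q,P2) = 4.1231  (label A)
Votes: A=2, B=1
Majority → A

A


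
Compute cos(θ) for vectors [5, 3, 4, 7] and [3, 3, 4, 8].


A·B = 5·3 + 3·3 + 4·4 + 7·8 = 96
‖A‖ = √99 = 9.9499, ‖B‖ = √98 = 9.8995
cos = 96/(√99·√98) = 96/√9702 = 0.9746

0.9746


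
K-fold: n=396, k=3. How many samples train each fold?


Fold size = 396/3 = 132
Training per fold = 396 - 132 = 264

264


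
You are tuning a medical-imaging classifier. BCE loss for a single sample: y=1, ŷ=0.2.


BCE = -[y·ln(p) + (1-y)·ln(1-p)]
= -1·ln(0.2) - 0
= -ln(0.2) = 1.6094

1.6094


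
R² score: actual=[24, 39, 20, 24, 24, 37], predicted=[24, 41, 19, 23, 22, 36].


ȳ = 28
SS_res = Σ(y-ŷ)² = 11
SS_tot = Σ(y-ȳ)² = 314
R² = 1 - SS_res/SS_tot = 1 - 0.035 = 0.965

0.965


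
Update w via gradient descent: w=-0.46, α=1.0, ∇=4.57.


w_new = w - α·∇
= -0.46 - 1.0·4.57
= -0.46 - 4.57
= -5.03

-5.03


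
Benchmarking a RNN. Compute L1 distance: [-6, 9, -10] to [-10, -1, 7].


d = |-6+ 10| + |9+ 1| + |-10-7|
  = 4 + 10 + 17
  = 31

31


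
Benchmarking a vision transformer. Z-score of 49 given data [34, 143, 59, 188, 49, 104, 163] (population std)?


μ = 105.7143, σ = 56.0452
z = (49 - 105.7143)/56.0452 = -1.0119

-1.0119


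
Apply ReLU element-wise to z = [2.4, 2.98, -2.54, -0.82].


ReLU(2.4) = max(0, 2.4) = 2.4
ReLU(2.98) = max(0, 2.98) = 2.98
ReLU(-2.54) = max(0, -2.54) = 0.0
ReLU(-0.82) = max(0, -0.82) = 0.0
result = [2.4, 2.98, 0.0, 0.0]

[2.4, 2.98, 0.0, 0.0]


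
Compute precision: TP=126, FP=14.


Precision = TP/(TP+FP)
= 126/(126+14)
= 126/140 = 90.0%

90.0%


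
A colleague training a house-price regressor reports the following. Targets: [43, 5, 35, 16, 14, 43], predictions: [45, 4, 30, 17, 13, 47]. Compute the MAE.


Absolute errors: |43-45|=2, |5-4|=1, |35-30|=5, |16-17|=1, |14-13|=1, |43-47|=4
Sum = 14
MAE = 14/6 = 7/3

7/3


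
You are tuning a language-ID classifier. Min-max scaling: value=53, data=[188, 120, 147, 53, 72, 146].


min=53, max=188
(53-53)/(188-53) = 0/135 = 0.0

0.0


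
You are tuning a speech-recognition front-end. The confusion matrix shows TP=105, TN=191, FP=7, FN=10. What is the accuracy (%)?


Accuracy = (TP+TN)/(TP+TN+FP+FN)
= (105+191)/(313)
= 296/313 = 94.57%

94.57%


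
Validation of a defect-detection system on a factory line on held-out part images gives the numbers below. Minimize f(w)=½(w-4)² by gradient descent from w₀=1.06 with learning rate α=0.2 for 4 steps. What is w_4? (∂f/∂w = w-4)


step 1: grad = 1.06-4 = -2.94; w = 1.06 - 0.2·(-2.94) = 1.648
step 2: grad = 1.648-4 = -2.352; w = 1.648 - 0.2·(-2.352) = 2.1184
step 3: grad = 2.1184-4 = -1.8816; w = 2.1184 - 0.2·(-1.8816) = 2.49472
step 4: grad = 2.49472-4 = -1.50528; w = 2.49472 - 0.2·(-1.50528) = 2.795776

2.795776


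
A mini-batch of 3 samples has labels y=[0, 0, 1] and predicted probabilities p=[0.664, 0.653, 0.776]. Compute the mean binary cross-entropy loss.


L[0] = -ln(1-0.664) = -ln(0.336) = 1.0906
L[1] = -ln(1-0.653) = -ln(0.347) = 1.0584
L[2] = -ln(0.776) = 0.2536
mean = (1.0906 + 1.0584 + 0.2536)/3 = 0.8009

0.8009


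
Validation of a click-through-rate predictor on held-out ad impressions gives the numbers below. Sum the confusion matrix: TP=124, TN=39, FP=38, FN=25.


Total = TP + TN + FP + FN
= 124 + 39 + 38 + 25
= 226
(Predicted positive: 162, predicted negative: 64)

226


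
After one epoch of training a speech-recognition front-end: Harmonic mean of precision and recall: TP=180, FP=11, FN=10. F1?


Precision = 180/191 = 0.9424
Recall = 180/190 = 0.9474
F1 = 2·P·R/(P+R) = 2·TP/(2·TP+FP+FN) = 360/(360+11+10) = 360/381 = 0.9449

0.9449


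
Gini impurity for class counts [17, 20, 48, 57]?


Probabilities: [17/142, 20/142, 48/142, 57/142] ≈ [0.1197, 0.1408, 0.338, 0.4014]
Σpᵢ² = (289 + 400 + 2304 + 3249)/142² = 6242/20164
Gini = 1 - Σpᵢ² = 1 - 6242/20164 = 0.6904

0.6904


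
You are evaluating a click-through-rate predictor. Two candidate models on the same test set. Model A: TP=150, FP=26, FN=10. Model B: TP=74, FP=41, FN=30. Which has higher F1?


Model A: P=150/176=0.8523, R=150/160=0.9375, F1=2PR/(P+R)=2TP/(2TP+FP+FN)=300/336=0.8929
Model B: P=74/115=0.6435, R=74/104=0.7115, F1=2PR/(P+R)=2TP/(2TP+FP+FN)=148/219=0.6758
0.8929 > 0.6758 → Model A

Model A


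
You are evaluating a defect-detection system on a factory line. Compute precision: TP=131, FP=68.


Precision = TP/(TP+FP)
= 131/(131+68)
= 131/199 = 65.83%

65.83%


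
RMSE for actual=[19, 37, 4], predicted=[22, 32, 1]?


MSE = 43/3 = 14.3333
RMSE = √(43/3) = 3.7859

3.7859


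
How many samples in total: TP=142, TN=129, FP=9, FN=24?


Total = TP + TN + FP + FN
= 142 + 129 + 9 + 24
= 304
(Predicted positive: 151, predicted negative: 153)

304


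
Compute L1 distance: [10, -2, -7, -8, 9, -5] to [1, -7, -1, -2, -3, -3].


d = |10-1| + |-2+ 7| + |-7+ 1| + |-8+ 2| + |9+ 3| + |-5+ 3|
  = 9 + 5 + 6 + 6 + 12 + 2
  = 40

40


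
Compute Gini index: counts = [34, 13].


Probabilities: [34/47, 13/47] ≈ [0.7234, 0.2766]
Σpᵢ² = (1156 + 169)/47² = 1325/2209
Gini = 1 - Σpᵢ² = 1 - 1325/2209 = 0.4002

0.4002
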